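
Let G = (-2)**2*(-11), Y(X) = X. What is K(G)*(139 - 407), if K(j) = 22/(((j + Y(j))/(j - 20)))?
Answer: -4288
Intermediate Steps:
G = -44 (G = 4*(-11) = -44)
K(j) = 11*(-20 + j)/j (K(j) = 22/(((j + j)/(j - 20))) = 22/(((2*j)/(-20 + j))) = 22/((2*j/(-20 + j))) = 22*((-20 + j)/(2*j)) = 11*(-20 + j)/j)
K(G)*(139 - 407) = (11 - 220/(-44))*(139 - 407) = (11 - 220*(-1/44))*(-268) = (11 + 5)*(-268) = 16*(-268) = -4288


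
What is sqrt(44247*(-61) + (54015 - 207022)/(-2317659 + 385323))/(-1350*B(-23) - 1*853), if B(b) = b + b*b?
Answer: -I*sqrt(7776316728659955)/36711861228 ≈ -0.002402*I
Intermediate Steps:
B(b) = b + b**2
sqrt(44247*(-61) + (54015 - 207022)/(-2317659 + 385323))/(-1350*B(-23) - 1*853) = sqrt(44247*(-61) + (54015 - 207022)/(-2317659 + 385323))/(-(-31050)*(1 - 23) - 1*853) = sqrt(-2699067 - 153007/(-1932336))/(-(-31050)*(-22) - 853) = sqrt(-2699067 - 153007*(-1/1932336))/(-1350*506 - 853) = sqrt(-2699067 + 153007/1932336)/(-683100 - 853) = sqrt(-5215504177505/1932336)/(-683953) = (I*sqrt(7776316728659955)/53676)*(-1/683953) = -I*sqrt(7776316728659955)/36711861228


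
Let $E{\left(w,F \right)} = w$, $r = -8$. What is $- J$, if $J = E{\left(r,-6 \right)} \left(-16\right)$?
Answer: $-128$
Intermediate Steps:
$J = 128$ ($J = \left(-8\right) \left(-16\right) = 128$)
$- J = \left(-1\right) 128 = -128$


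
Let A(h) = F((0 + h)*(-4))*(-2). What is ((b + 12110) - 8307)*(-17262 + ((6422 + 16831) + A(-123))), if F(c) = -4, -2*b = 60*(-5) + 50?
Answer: 23564072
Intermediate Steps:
b = 125 (b = -(60*(-5) + 50)/2 = -(-300 + 50)/2 = -½*(-250) = 125)
A(h) = 8 (A(h) = -4*(-2) = 8)
((b + 12110) - 8307)*(-17262 + ((6422 + 16831) + A(-123))) = ((125 + 12110) - 8307)*(-17262 + ((6422 + 16831) + 8)) = (12235 - 8307)*(-17262 + (23253 + 8)) = 3928*(-17262 + 23261) = 3928*5999 = 23564072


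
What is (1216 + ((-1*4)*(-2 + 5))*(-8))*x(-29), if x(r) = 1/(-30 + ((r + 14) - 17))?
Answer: -656/31 ≈ -21.161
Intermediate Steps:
x(r) = 1/(-33 + r) (x(r) = 1/(-30 + ((14 + r) - 17)) = 1/(-30 + (-3 + r)) = 1/(-33 + r))
(1216 + ((-1*4)*(-2 + 5))*(-8))*x(-29) = (1216 + ((-1*4)*(-2 + 5))*(-8))/(-33 - 29) = (1216 - 4*3*(-8))/(-62) = (1216 - 12*(-8))*(-1/62) = (1216 + 96)*(-1/62) = 1312*(-1/62) = -656/31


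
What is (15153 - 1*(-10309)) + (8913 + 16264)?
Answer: 50639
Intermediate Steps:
(15153 - 1*(-10309)) + (8913 + 16264) = (15153 + 10309) + 25177 = 25462 + 25177 = 50639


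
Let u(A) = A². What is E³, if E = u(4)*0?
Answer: 0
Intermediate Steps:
E = 0 (E = 4²*0 = 16*0 = 0)
E³ = 0³ = 0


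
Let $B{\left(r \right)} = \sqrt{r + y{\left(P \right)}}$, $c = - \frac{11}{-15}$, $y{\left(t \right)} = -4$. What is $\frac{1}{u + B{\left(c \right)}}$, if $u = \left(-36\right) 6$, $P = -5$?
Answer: $- \frac{3240}{699889} - \frac{7 i \sqrt{15}}{699889} \approx -0.0046293 - 3.8736 \cdot 10^{-5} i$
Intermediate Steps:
$c = \frac{11}{15}$ ($c = \left(-11\right) \left(- \frac{1}{15}\right) = \frac{11}{15} \approx 0.73333$)
$u = -216$
$B{\left(r \right)} = \sqrt{-4 + r}$ ($B{\left(r \right)} = \sqrt{r - 4} = \sqrt{-4 + r}$)
$\frac{1}{u + B{\left(c \right)}} = \frac{1}{-216 + \sqrt{-4 + \frac{11}{15}}} = \frac{1}{-216 + \sqrt{- \frac{49}{15}}} = \frac{1}{-216 + \frac{7 i \sqrt{15}}{15}}$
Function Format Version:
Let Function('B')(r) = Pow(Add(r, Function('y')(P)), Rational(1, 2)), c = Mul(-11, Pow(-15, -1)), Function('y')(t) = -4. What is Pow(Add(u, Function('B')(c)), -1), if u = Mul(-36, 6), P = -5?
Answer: Add(Rational(-3240, 699889), Mul(Rational(-7, 699889), I, Pow(15, Rational(1, 2)))) ≈ Add(-0.0046293, Mul(-3.8736e-5, I))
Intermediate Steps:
c = Rational(11, 15) (c = Mul(-11, Rational(-1, 15)) = Rational(11, 15) ≈ 0.73333)
u = -216
Function('B')(r) = Pow(Add(-4, r), Rational(1, 2)) (Function('B')(r) = Pow(Add(r, -4), Rational(1, 2)) = Pow(Add(-4, r), Rational(1, 2)))
Pow(Add(u, Function('B')(c)), -1) = Pow(Add(-216, Pow(Add(-4, Rational(11, 15)), Rational(1, 2))), -1) = Pow(Add(-216, Pow(Rational(-49, 15), Rational(1, 2))), -1) = Pow(Add(-216, Mul(Rational(7, 15), I, Pow(15, Rational(1, 2)))), -1)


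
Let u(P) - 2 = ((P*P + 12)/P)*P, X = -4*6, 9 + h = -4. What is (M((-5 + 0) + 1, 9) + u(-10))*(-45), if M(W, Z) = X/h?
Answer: -67770/13 ≈ -5213.1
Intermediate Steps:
h = -13 (h = -9 - 4 = -13)
X = -24
u(P) = 14 + P² (u(P) = 2 + ((P*P + 12)/P)*P = 2 + ((P² + 12)/P)*P = 2 + ((12 + P²)/P)*P = 2 + (12 + P²) = 14 + P²)
M(W, Z) = 24/13 (M(W, Z) = -24/(-13) = -24*(-1/13) = 24/13)
(M((-5 + 0) + 1, 9) + u(-10))*(-45) = (24/13 + (14 + (-10)²))*(-45) = (24/13 + (14 + 100))*(-45) = (24/13 + 114)*(-45) = (1506/13)*(-45) = -67770/13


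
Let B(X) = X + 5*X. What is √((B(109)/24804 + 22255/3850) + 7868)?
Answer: √4986400659285045/795795 ≈ 88.734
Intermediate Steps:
B(X) = 6*X
√((B(109)/24804 + 22255/3850) + 7868) = √(((6*109)/24804 + 22255/3850) + 7868) = √((654*(1/24804) + 22255*(1/3850)) + 7868) = √((109/4134 + 4451/770) + 7868) = √(4621091/795795 + 7868) = √(6265936151/795795) = √4986400659285045/795795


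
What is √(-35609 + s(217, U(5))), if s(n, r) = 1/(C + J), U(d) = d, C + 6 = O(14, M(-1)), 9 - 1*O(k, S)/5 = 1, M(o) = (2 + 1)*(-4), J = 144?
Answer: I*√1128235378/178 ≈ 188.7*I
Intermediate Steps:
M(o) = -12 (M(o) = 3*(-4) = -12)
O(k, S) = 40 (O(k, S) = 45 - 5*1 = 45 - 5 = 40)
C = 34 (C = -6 + 40 = 34)
s(n, r) = 1/178 (s(n, r) = 1/(34 + 144) = 1/178)
√(-35609 + s(217, U(5))) = √(-35609 + 1/178) = √(-6338401/178) = I*√1128235378/178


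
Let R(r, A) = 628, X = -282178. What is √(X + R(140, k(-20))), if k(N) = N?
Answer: 5*I*√11262 ≈ 530.61*I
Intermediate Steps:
√(X + R(140, k(-20))) = √(-282178 + 628) = √(-281550) = 5*I*√11262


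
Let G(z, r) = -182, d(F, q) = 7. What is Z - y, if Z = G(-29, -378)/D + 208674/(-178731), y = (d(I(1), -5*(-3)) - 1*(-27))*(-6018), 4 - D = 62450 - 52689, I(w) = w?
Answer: 39646270769492/193764263 ≈ 2.0461e+5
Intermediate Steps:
D = -9757 (D = 4 - (62450 - 52689) = 4 - 1*9761 = 4 - 9761 = -9757)
y = -204612 (y = (7 - 1*(-27))*(-6018) = (7 + 27)*(-6018) = 34*(-6018) = -204612)
Z = -222611464/193764263 (Z = -182/(-9757) + 208674/(-178731) = -182*(-1/9757) + 208674*(-1/178731) = 182/9757 - 23186/19859 = -222611464/193764263 ≈ -1.1489)
Z - y = -222611464/193764263 - 1*(-204612) = -222611464/193764263 + 204612 = 39646270769492/193764263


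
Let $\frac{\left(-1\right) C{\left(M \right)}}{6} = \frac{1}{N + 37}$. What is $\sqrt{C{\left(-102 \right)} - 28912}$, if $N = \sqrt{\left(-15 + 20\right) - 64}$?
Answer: $\sqrt{-28912 - \frac{6}{37 + i \sqrt{59}}} \approx 9.0 \cdot 10^{-5} + 170.04 i$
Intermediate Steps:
$N = i \sqrt{59}$ ($N = \sqrt{5 - 64} = \sqrt{-59} = i \sqrt{59} \approx 7.6811 i$)
$C{\left(M \right)} = - \frac{6}{37 + i \sqrt{59}}$ ($C{\left(M \right)} = - \frac{6}{i \sqrt{59} + 37} = - \frac{6}{37 + i \sqrt{59}}$)
$\sqrt{C{\left(-102 \right)} - 28912} = \sqrt{\left(- \frac{37}{238} + \frac{i \sqrt{59}}{238}\right) - 28912} = \sqrt{- \frac{6881093}{238} + \frac{i \sqrt{59}}{238}}$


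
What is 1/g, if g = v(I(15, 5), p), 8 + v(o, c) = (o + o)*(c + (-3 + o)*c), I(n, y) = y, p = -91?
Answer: -1/2738 ≈ -0.00036523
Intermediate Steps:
v(o, c) = -8 + 2*o*(c + c*(-3 + o)) (v(o, c) = -8 + (o + o)*(c + (-3 + o)*c) = -8 + (2*o)*(c + c*(-3 + o)) = -8 + 2*o*(c + c*(-3 + o)))
g = -2738 (g = -8 - 4*(-91)*5 + 2*(-91)*5² = -8 + 1820 + 2*(-91)*25 = -8 + 1820 - 4550 = -2738)
1/g = 1/(-2738) = -1/2738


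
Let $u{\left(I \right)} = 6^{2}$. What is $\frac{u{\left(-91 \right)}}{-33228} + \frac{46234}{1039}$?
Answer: $\frac{42672943}{958997} \approx 44.497$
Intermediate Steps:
$u{\left(I \right)} = 36$
$\frac{u{\left(-91 \right)}}{-33228} + \frac{46234}{1039} = \frac{36}{-33228} + \frac{46234}{1039} = 36 \left(- \frac{1}{33228}\right) + 46234 \cdot \frac{1}{1039} = - \frac{1}{923} + \frac{46234}{1039} = \frac{42672943}{958997}$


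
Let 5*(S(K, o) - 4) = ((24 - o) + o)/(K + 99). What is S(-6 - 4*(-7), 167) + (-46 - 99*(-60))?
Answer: 3568314/605 ≈ 5898.0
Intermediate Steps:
S(K, o) = 4 + 24/(5*(99 + K)) (S(K, o) = 4 + (((24 - o) + o)/(K + 99))/5 = 4 + (24/(99 + K))/5 = 4 + 24/(5*(99 + K)))
S(-6 - 4*(-7), 167) + (-46 - 99*(-60)) = 4*(501 + 5*(-6 - 4*(-7)))/(5*(99 + (-6 - 4*(-7)))) + (-46 - 99*(-60)) = 4*(501 + 5*(-6 + 28))/(5*(99 + (-6 + 28))) + (-46 + 5940) = 4*(501 + 5*22)/(5*(99 + 22)) + 5894 = (⅘)*(501 + 110)/121 + 5894 = (⅘)*(1/121)*611 + 5894 = 2444/605 + 5894 = 3568314/605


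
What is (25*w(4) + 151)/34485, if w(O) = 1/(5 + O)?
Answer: 1384/310365 ≈ 0.0044593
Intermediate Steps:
(25*w(4) + 151)/34485 = (25/(5 + 4) + 151)/34485 = (25/9 + 151)*(1/34485) = (1384/9)*(1/34485) = 1384/310365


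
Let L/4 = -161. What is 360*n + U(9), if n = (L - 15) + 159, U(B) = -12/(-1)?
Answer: -179988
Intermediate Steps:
L = -644 (L = 4*(-161) = -644)
U(B) = 12 (U(B) = -12*(-1) = 12)
n = -500 (n = (-644 - 15) + 159 = -659 + 159 = -500)
360*n + U(9) = 360*(-500) + 12 = -180000 + 12 = -179988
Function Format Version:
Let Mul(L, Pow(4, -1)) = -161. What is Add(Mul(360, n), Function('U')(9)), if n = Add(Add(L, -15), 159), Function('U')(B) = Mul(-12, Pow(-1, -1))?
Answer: -179988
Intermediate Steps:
L = -644 (L = Mul(4, -161) = -644)
Function('U')(B) = 12 (Function('U')(B) = Mul(-12, -1) = 12)
n = -500 (n = Add(Add(-644, -15), 159) = Add(-659, 159) = -500)
Add(Mul(360, n), Function('U')(9)) = Add(Mul(360, -500), 12) = Add(-180000, 12) = -179988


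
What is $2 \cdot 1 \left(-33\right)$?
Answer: $-66$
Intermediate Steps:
$2 \cdot 1 \left(-33\right) = 2 \left(-33\right) = -66$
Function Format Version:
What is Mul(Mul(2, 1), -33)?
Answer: -66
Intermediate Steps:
Mul(Mul(2, 1), -33) = Mul(2, -33) = -66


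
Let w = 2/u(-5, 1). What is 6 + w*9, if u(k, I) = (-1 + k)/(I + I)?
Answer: 0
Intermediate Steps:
u(k, I) = (-1 + k)/(2*I) (u(k, I) = (-1 + k)/((2*I)) = (-1 + k)*(1/(2*I)) = (-1 + k)/(2*I))
w = -⅔ (w = 2/(((½)*(-1 - 5)/1)) = 2/(((½)*1*(-6))) = 2/(-3) = 2*(-⅓) = -⅔ ≈ -0.66667)
6 + w*9 = 6 - ⅔*9 = 6 - 6 = 0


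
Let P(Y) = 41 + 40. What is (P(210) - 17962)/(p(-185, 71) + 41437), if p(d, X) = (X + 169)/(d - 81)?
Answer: -2378173/5511001 ≈ -0.43153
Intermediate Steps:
p(d, X) = (169 + X)/(-81 + d)
P(Y) = 81
(P(210) - 17962)/(p(-185, 71) + 41437) = (81 - 17962)/((169 + 71)/(-81 - 185) + 41437) = -17881/(240/(-266) + 41437) = -17881/(-1/266*240 + 41437) = -17881/(-120/133 + 41437) = -17881/5511001/133 = -17881*133/5511001 = -2378173/5511001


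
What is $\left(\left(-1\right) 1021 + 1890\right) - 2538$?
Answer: $-1669$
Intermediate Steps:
$\left(\left(-1\right) 1021 + 1890\right) - 2538 = \left(-1021 + 1890\right) - 2538 = 869 - 2538 = -1669$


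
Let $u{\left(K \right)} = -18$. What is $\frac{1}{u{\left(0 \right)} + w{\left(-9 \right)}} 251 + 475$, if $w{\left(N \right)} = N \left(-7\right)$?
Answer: $\frac{21626}{45} \approx 480.58$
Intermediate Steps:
$w{\left(N \right)} = - 7 N$
$\frac{1}{u{\left(0 \right)} + w{\left(-9 \right)}} 251 + 475 = \frac{1}{-18 - -63} \cdot 251 + 475 = \frac{1}{-18 + 63} \cdot 251 + 475 = \frac{1}{45} \cdot 251 + 475 = \frac{251}{45} + 475 = \frac{21626}{45}$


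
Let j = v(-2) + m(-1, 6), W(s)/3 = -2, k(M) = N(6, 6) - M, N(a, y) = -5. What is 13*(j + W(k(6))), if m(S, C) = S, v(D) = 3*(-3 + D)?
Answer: -286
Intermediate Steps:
v(D) = -9 + 3*D
k(M) = -5 - M
W(s) = -6 (W(s) = 3*(-2) = -6)
j = -16 (j = (-9 + 3*(-2)) - 1 = (-9 - 6) - 1 = -15 - 1 = -16)
13*(j + W(k(6))) = 13*(-16 - 6) = 13*(-22) = -286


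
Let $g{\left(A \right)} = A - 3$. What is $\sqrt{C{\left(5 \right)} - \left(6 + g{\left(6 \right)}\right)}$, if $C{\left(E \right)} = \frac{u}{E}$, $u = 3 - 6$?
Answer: $\frac{4 i \sqrt{15}}{5} \approx 3.0984 i$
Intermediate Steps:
$g{\left(A \right)} = -3 + A$
$u = -3$ ($u = 3 - 6 = -3$)
$C{\left(E \right)} = - \frac{3}{E}$
$\sqrt{C{\left(5 \right)} - \left(6 + g{\left(6 \right)}\right)} = \sqrt{- \frac{3}{5} - 9} = \sqrt{- \frac{48}{5}} = \frac{4 i \sqrt{15}}{5}$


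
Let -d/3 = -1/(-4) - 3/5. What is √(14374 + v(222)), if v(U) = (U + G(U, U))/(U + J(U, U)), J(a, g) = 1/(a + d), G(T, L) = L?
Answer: 2*√881263974127129/495181 ≈ 119.90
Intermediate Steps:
d = 21/20 (d = -3*(-1/(-4) - 3/5) = -3*(-1*(-¼) - 3*⅕) = -3*(¼ - ⅗) = -3*(-7/20) = 21/20 ≈ 1.0500)
J(a, g) = 1/(21/20 + a) (J(a, g) = 1/(a + 21/20) = 1/(21/20 + a))
v(U) = 2*U/(U + 20/(21 + 20*U)) (v(U) = (U + U)/(U + 20/(21 + 20*U)) = (2*U)/(U + 20/(21 + 20*U)) = 2*U/(U + 20/(21 + 20*U)))
√(14374 + v(222)) = √(14374 + 2*222*(21 + 20*222)/(20 + 222*(21 + 20*222))) = √(14374 + 2*222*(21 + 4440)/(20 + 222*(21 + 4440))) = √(14374 + 2*222*4461/(20 + 222*4461)) = √(14374 + 2*222*4461/(20 + 990342)) = √(14374 + 2*222*4461/990362) = √(14374 + 2*222*(1/990362)*4461) = √(14374 + 990342/495181) = √(7118722036/495181) = 2*√881263974127129/495181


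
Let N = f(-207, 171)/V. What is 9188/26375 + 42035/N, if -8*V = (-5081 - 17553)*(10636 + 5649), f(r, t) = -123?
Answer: -204325513405832629/12976500 ≈ -1.5746e+10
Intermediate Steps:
V = 184297345/4 (V = -(-5081 - 17553)*(10636 + 5649)/8 = -(-11317)*16285/4 = -1/8*(-368594690) = 184297345/4 ≈ 4.6074e+7)
N = -492/184297345 (N = -123/184297345/4 = -123*4/184297345 = -492/184297345 ≈ -2.6696e-6)
9188/26375 + 42035/N = 9188/26375 + 42035/(-492/184297345) = 9188*(1/26375) + 42035*(-184297345/492) = 9188/26375 - 7746938897075/492 = -204325513405832629/12976500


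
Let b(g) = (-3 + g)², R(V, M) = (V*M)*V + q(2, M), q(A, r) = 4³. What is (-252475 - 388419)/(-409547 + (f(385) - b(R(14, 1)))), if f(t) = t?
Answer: 640894/475211 ≈ 1.3487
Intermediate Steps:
q(A, r) = 64
R(V, M) = 64 + M*V² (R(V, M) = (V*M)*V + 64 = (M*V)*V + 64 = M*V² + 64 = 64 + M*V²)
(-252475 - 388419)/(-409547 + (f(385) - b(R(14, 1)))) = (-252475 - 388419)/(-409547 + (385 - (-3 + (64 + 1*14²))²)) = -640894/(-409547 + (385 - (-3 + (64 + 1*196))²)) = -640894/(-409547 + (385 - (-3 + (64 + 196))²)) = -640894/(-409547 + (385 - (-3 + 260)²)) = -640894/(-409547 + (385 - 1*257²)) = -640894/(-409547 + (385 - 1*66049)) = -640894/(-409547 + (385 - 66049)) = -640894/(-409547 - 65664) = -640894/(-475211) = -640894*(-1/475211) = 640894/475211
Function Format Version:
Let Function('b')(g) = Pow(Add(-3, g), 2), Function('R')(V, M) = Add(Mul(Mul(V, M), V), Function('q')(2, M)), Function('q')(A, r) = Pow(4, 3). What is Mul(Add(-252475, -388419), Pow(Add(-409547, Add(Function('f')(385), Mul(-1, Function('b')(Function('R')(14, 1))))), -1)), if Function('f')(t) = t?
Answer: Rational(640894, 475211) ≈ 1.3487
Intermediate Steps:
Function('q')(A, r) = 64
Function('R')(V, M) = Add(64, Mul(M, Pow(V, 2))) (Function('R')(V, M) = Add(Mul(Mul(V, M), V), 64) = Add(Mul(Mul(M, V), V), 64) = Add(Mul(M, Pow(V, 2)), 64) = Add(64, Mul(M, Pow(V, 2))))
Mul(Add(-252475, -388419), Pow(Add(-409547, Add(Function('f')(385), Mul(-1, Function('b')(Function('R')(14, 1))))), -1)) = Mul(Add(-252475, -388419), Pow(Add(-409547, Add(385, Mul(-1, Pow(Add(-3, Add(64, Mul(1, Pow(14, 2)))), 2)))), -1)) = Mul(-640894, Pow(Add(-409547, Add(385, Mul(-1, Pow(Add(-3, Add(64, Mul(1, 196))), 2)))), -1)) = Mul(-640894, Pow(Add(-409547, Add(385, Mul(-1, Pow(Add(-3, Add(64, 196)), 2)))), -1)) = Mul(-640894, Pow(Add(-409547, Add(385, Mul(-1, Pow(Add(-3, 260), 2)))), -1)) = Mul(-640894, Pow(Add(-409547, Add(385, Mul(-1, Pow(257, 2)))), -1)) = Mul(-640894, Pow(Add(-409547, Add(385, Mul(-1, 66049))), -1)) = Mul(-640894, Pow(Add(-409547, Add(385, -66049)), -1)) = Mul(-640894, Pow(Add(-409547, -65664), -1)) = Mul(-640894, Pow(-475211, -1)) = Mul(-640894, Rational(-1, 475211)) = Rational(640894, 475211)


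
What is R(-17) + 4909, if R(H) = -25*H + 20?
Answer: 5354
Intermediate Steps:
R(H) = 20 - 25*H
R(-17) + 4909 = (20 - 25*(-17)) + 4909 = (20 + 425) + 4909 = 445 + 4909 = 5354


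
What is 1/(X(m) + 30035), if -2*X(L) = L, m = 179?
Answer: 2/59891 ≈ 3.3394e-5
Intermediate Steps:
X(L) = -L/2
1/(X(m) + 30035) = 1/(-½*179 + 30035) = 1/(-179/2 + 30035) = 1/(59891/2) = 2/59891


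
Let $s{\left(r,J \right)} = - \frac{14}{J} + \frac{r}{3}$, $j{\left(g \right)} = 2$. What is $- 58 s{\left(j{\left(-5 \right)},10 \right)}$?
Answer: $\frac{638}{15} \approx 42.533$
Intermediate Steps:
$s{\left(r,J \right)} = - \frac{14}{J} + \frac{r}{3}$ ($s{\left(r,J \right)} = - \frac{14}{J} + r \frac{1}{3} = - \frac{14}{J} + \frac{r}{3}$)
$- 58 s{\left(j{\left(-5 \right)},10 \right)} = - 58 \left(- \frac{14}{10} + \frac{1}{3} \cdot 2\right) = - 58 \left(\left(-14\right) \frac{1}{10} + \frac{2}{3}\right) = - 58 \left(- \frac{7}{5} + \frac{2}{3}\right) = \left(-58\right) \left(- \frac{11}{15}\right) = \frac{638}{15}$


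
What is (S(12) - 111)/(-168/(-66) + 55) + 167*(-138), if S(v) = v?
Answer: -4863069/211 ≈ -23048.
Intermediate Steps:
(S(12) - 111)/(-168/(-66) + 55) + 167*(-138) = (12 - 111)/(-168/(-66) + 55) + 167*(-138) = -99/(-168*(-1/66) + 55) - 23046 = -99/(28/11 + 55) - 23046 = -99/633/11 - 23046 = -99*11/633 - 23046 = -363/211 - 23046 = -4863069/211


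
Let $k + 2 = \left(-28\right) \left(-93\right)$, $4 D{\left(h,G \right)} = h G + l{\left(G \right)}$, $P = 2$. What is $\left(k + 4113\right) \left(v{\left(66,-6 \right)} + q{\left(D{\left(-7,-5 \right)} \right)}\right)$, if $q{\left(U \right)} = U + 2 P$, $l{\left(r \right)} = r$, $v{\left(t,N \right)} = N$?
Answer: $\frac{73865}{2} \approx 36933.0$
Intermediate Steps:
$D{\left(h,G \right)} = \frac{G}{4} + \frac{G h}{4}$ ($D{\left(h,G \right)} = \frac{h G + G}{4} = \frac{G h + G}{4} = \frac{G + G h}{4} = \frac{G}{4} + \frac{G h}{4}$)
$k = 2602$ ($k = -2 - -2604 = -2 + 2604 = 2602$)
$q{\left(U \right)} = 4 + U$ ($q{\left(U \right)} = U + 2 \cdot 2 = U + 4 = 4 + U$)
$\left(k + 4113\right) \left(v{\left(66,-6 \right)} + q{\left(D{\left(-7,-5 \right)} \right)}\right) = \left(2602 + 4113\right) \left(-6 + \left(4 + \frac{1}{4} \left(-5\right) \left(1 - 7\right)\right)\right) = 6715 \left(-6 + \left(4 + \frac{1}{4} \left(-5\right) \left(-6\right)\right)\right) = 6715 \left(-6 + \left(4 + \frac{15}{2}\right)\right) = 6715 \left(-6 + \frac{23}{2}\right) = 6715 \cdot \frac{11}{2} = \frac{73865}{2}$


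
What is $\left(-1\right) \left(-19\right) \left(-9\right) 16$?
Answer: $-2736$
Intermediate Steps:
$\left(-1\right) \left(-19\right) \left(-9\right) 16 = 19 \left(-9\right) 16 = \left(-171\right) 16 = -2736$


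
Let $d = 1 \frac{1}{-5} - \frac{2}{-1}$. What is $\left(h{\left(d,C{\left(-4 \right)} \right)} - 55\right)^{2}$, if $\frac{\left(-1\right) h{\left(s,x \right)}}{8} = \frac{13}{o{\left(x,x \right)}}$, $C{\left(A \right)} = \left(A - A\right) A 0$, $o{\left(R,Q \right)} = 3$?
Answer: $\frac{72361}{9} \approx 8040.1$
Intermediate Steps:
$C{\left(A \right)} = 0$ ($C{\left(A \right)} = 0 A 0 = 0 \cdot 0 = 0$)
$d = \frac{9}{5}$ ($d = 1 \left(- \frac{1}{5}\right) - -2 = - \frac{1}{5} + 2 = \frac{9}{5} \approx 1.8$)
$h{\left(s,x \right)} = - \frac{104}{3}$ ($h{\left(s,x \right)} = - 8 \cdot \frac{13}{3} = - 8 \cdot 13 \cdot \frac{1}{3} = \left(-8\right) \frac{13}{3} = - \frac{104}{3}$)
$\left(h{\left(d,C{\left(-4 \right)} \right)} - 55\right)^{2} = \left(- \frac{104}{3} - 55\right)^{2} = \left(- \frac{269}{3}\right)^{2} = \frac{72361}{9}$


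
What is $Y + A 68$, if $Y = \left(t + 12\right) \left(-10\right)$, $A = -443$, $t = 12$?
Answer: $-30364$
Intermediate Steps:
$Y = -240$ ($Y = \left(12 + 12\right) \left(-10\right) = 24 \left(-10\right) = -240$)
$Y + A 68 = -240 - 30124 = -30364$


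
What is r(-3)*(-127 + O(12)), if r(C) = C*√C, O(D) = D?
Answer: 345*I*√3 ≈ 597.56*I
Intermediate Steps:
r(C) = C^(3/2)
r(-3)*(-127 + O(12)) = (-3)^(3/2)*(-127 + 12) = -3*I*√3*(-115) = 345*I*√3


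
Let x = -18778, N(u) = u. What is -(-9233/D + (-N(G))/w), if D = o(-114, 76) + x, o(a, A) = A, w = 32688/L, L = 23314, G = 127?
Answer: 1529792557/16981416 ≈ 90.086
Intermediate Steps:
w = 16344/11657 (w = 32688/23314 = 32688*(1/23314) = 16344/11657 ≈ 1.4021)
D = -18702 (D = 76 - 18778 = -18702)
-(-9233/D + (-N(G))/w) = -(-9233/(-18702) + (-1*127)/(16344/11657)) = -(-9233*(-1/18702) - 127*11657/16344) = -(9233/18702 - 1480439/16344) = -1*(-1529792557/16981416) = 1529792557/16981416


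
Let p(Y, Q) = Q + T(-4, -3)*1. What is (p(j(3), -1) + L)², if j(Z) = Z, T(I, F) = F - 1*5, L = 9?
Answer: 0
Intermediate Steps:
T(I, F) = -5 + F (T(I, F) = F - 5 = -5 + F)
p(Y, Q) = -8 + Q (p(Y, Q) = Q + (-5 - 3)*1 = Q - 8*1 = Q - 8 = -8 + Q)
(p(j(3), -1) + L)² = ((-8 - 1) + 9)² = (-9 + 9)² = 0² = 0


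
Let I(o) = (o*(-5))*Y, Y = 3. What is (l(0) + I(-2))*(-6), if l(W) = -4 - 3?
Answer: -138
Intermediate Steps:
I(o) = -15*o (I(o) = (o*(-5))*3 = -5*o*3 = -15*o)
l(W) = -7
(l(0) + I(-2))*(-6) = (-7 - 15*(-2))*(-6) = (-7 + 30)*(-6) = 23*(-6) = -138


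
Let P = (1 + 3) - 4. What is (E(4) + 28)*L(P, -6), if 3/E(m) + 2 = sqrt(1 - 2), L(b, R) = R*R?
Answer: 4824/5 - 108*I/5 ≈ 964.8 - 21.6*I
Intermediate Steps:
P = 0 (P = 4 - 4 = 0)
L(b, R) = R**2
E(m) = 3*(-2 - I)/5 (E(m) = 3/(-2 + sqrt(1 - 2)) = 3/(-2 + sqrt(-1)) = 3/(-2 + I) = 3*((-2 - I)/5) = 3*(-2 - I)/5)
(E(4) + 28)*L(P, -6) = ((-6/5 - 3*I/5) + 28)*(-6)**2 = (134/5 - 3*I/5)*36 = 4824/5 - 108*I/5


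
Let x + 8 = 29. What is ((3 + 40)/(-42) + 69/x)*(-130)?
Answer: -6175/21 ≈ -294.05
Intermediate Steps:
x = 21 (x = -8 + 29 = 21)
((3 + 40)/(-42) + 69/x)*(-130) = ((3 + 40)/(-42) + 69/21)*(-130) = (43*(-1/42) + 69*(1/21))*(-130) = (-43/42 + 23/7)*(-130) = (95/42)*(-130) = -6175/21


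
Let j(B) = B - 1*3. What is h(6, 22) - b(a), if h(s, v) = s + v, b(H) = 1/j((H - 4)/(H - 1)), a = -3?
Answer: 144/5 ≈ 28.800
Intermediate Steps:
j(B) = -3 + B (j(B) = B - 3 = -3 + B)
b(H) = 1/(-3 + (-4 + H)/(-1 + H)) (b(H) = 1/(-3 + (H - 4)/(H - 1)) = 1/(-3 + (-4 + H)/(-1 + H)))
h(6, 22) - b(a) = (6 + 22) - (1 - 1*(-3))/(1 + 2*(-3)) = 28 - (1 + 3)/(1 - 6) = 28 - 4/(-5) = 28 - (-1)*4/5 = 28 - 1*(-4/5) = 28 + 4/5 = 144/5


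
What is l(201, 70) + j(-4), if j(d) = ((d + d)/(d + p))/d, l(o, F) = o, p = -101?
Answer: 21103/105 ≈ 200.98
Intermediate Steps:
j(d) = 2/(-101 + d) (j(d) = ((d + d)/(d - 101))/d = ((2*d)/(-101 + d))/d = (2*d/(-101 + d))/d = 2/(-101 + d))
l(201, 70) + j(-4) = 201 + 2/(-101 - 4) = 201 + 2/(-105) = 201 + 2*(-1/105) = 201 - 2/105 = 21103/105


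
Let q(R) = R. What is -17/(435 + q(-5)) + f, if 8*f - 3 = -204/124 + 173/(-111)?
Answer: -384703/5918520 ≈ -0.065000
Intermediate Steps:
f = -701/27528 (f = 3/8 + (-204/124 + 173/(-111))/8 = 3/8 + (-204*1/124 + 173*(-1/111))/8 = 3/8 + (-51/31 - 173/111)/8 = 3/8 + (⅛)*(-11024/3441) = 3/8 - 1378/3441 = -701/27528 ≈ -0.025465)
-17/(435 + q(-5)) + f = -17/(435 - 5) - 701/27528 = -17/430 - 701/27528 = -384703/5918520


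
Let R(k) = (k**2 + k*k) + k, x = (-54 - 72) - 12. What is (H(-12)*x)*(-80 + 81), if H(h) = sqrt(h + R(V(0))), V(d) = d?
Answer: -276*I*sqrt(3) ≈ -478.05*I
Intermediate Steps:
x = -138 (x = -126 - 12 = -138)
R(k) = k + 2*k**2 (R(k) = (k**2 + k**2) + k = 2*k**2 + k = k + 2*k**2)
H(h) = sqrt(h) (H(h) = sqrt(h + 0*(1 + 2*0)) = sqrt(h + 0*(1 + 0)) = sqrt(h + 0*1) = sqrt(h + 0) = sqrt(h))
(H(-12)*x)*(-80 + 81) = (sqrt(-12)*(-138))*(-80 + 81) = ((2*I*sqrt(3))*(-138))*1 = -276*I*sqrt(3)*1 = -276*I*sqrt(3)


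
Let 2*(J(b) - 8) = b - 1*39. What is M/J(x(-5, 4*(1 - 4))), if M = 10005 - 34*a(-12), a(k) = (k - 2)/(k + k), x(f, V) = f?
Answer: -59911/84 ≈ -713.23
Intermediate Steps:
a(k) = (-2 + k)/(2*k) (a(k) = (-2 + k)/((2*k)) = (-2 + k)*(1/(2*k)) = (-2 + k)/(2*k))
J(b) = -23/2 + b/2 (J(b) = 8 + (b - 1*39)/2 = 8 + (b - 39)/2 = 8 + (-39 + b)/2 = 8 + (-39/2 + b/2) = -23/2 + b/2)
M = 59911/6 (M = 10005 - 34*(½)*(-2 - 12)/(-12) = 10005 - 34*(½)*(-1/12)*(-14) = 10005 - 34*7/12 = 10005 - 1*119/6 = 10005 - 119/6 = 59911/6 ≈ 9985.2)
M/J(x(-5, 4*(1 - 4))) = 59911/(6*(-23/2 + (½)*(-5))) = 59911/(6*(-23/2 - 5/2)) = (59911/6)/(-14) = (59911/6)*(-1/14) = -59911/84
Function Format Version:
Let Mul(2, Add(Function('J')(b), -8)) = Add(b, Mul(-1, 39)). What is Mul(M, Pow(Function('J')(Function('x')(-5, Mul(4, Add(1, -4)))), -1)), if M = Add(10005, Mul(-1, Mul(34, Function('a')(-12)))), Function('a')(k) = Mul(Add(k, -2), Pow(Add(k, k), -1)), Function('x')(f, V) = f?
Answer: Rational(-59911, 84) ≈ -713.23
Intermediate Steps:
Function('a')(k) = Mul(Rational(1, 2), Pow(k, -1), Add(-2, k)) (Function('a')(k) = Mul(Add(-2, k), Pow(Mul(2, k), -1)) = Mul(Add(-2, k), Mul(Rational(1, 2), Pow(k, -1))) = Mul(Rational(1, 2), Pow(k, -1), Add(-2, k)))
Function('J')(b) = Add(Rational(-23, 2), Mul(Rational(1, 2), b)) (Function('J')(b) = Add(8, Mul(Rational(1, 2), Add(b, Mul(-1, 39)))) = Add(8, Mul(Rational(1, 2), Add(b, -39))) = Add(8, Mul(Rational(1, 2), Add(-39, b))) = Add(8, Add(Rational(-39, 2), Mul(Rational(1, 2), b))) = Add(Rational(-23, 2), Mul(Rational(1, 2), b)))
M = Rational(59911, 6) (M = Add(10005, Mul(-1, Mul(34, Mul(Rational(1, 2), Pow(-12, -1), Add(-2, -12))))) = Add(10005, Mul(-1, Mul(34, Mul(Rational(1, 2), Rational(-1, 12), -14)))) = Add(10005, Mul(-1, Mul(34, Rational(7, 12)))) = Add(10005, Mul(-1, Rational(119, 6))) = Add(10005, Rational(-119, 6)) = Rational(59911, 6) ≈ 9985.2)
Mul(M, Pow(Function('J')(Function('x')(-5, Mul(4, Add(1, -4)))), -1)) = Mul(Rational(59911, 6), Pow(Add(Rational(-23, 2), Mul(Rational(1, 2), -5)), -1)) = Mul(Rational(59911, 6), Pow(Add(Rational(-23, 2), Rational(-5, 2)), -1)) = Mul(Rational(59911, 6), Pow(-14, -1)) = Mul(Rational(59911, 6), Rational(-1, 14)) = Rational(-59911, 84)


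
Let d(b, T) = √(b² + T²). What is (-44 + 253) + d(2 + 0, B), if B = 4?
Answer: 209 + 2*√5 ≈ 213.47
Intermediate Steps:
d(b, T) = √(T² + b²)
(-44 + 253) + d(2 + 0, B) = (-44 + 253) + √(4² + (2 + 0)²) = 209 + √(16 + 2²) = 209 + √(16 + 4) = 209 + √20 = 209 + 2*√5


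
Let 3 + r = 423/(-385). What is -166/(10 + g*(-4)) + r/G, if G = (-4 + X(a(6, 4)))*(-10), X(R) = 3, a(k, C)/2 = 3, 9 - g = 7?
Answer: -160564/1925 ≈ -83.410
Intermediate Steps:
g = 2 (g = 9 - 1*7 = 9 - 7 = 2)
a(k, C) = 6 (a(k, C) = 2*3 = 6)
r = -1578/385 (r = -3 + 423/(-385) = -3 + 423*(-1/385) = -3 - 423/385 = -1578/385 ≈ -4.0987)
G = 10 (G = (-4 + 3)*(-10) = -1*(-10) = 10)
-166/(10 + g*(-4)) + r/G = -166/(10 + 2*(-4)) - 1578/385/10 = -166/(10 - 8) - 1578/385*⅒ = -166/2 - 789/1925 = -166*½ - 789/1925 = -83 - 789/1925 = -160564/1925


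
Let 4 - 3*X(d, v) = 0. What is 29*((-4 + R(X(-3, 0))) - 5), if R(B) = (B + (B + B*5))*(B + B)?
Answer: 4147/9 ≈ 460.78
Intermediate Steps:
X(d, v) = 4/3 (X(d, v) = 4/3 - ⅓*0 = 4/3 + 0 = 4/3)
R(B) = 14*B² (R(B) = (B + (B + 5*B))*(2*B) = (B + 6*B)*(2*B) = (7*B)*(2*B) = 14*B²)
29*((-4 + R(X(-3, 0))) - 5) = 29*((-4 + 14*(4/3)²) - 5) = 29*((-4 + 14*(16/9)) - 5) = 29*((-4 + 224/9) - 5) = 29*(188/9 - 5) = 29*(143/9) = 4147/9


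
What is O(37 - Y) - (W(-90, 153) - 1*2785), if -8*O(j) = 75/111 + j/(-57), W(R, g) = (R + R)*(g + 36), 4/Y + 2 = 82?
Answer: 12419478043/337440 ≈ 36805.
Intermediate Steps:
Y = 1/20 (Y = 4/(-2 + 82) = 4/80 = 4*(1/80) = 1/20 ≈ 0.050000)
W(R, g) = 2*R*(36 + g) (W(R, g) = (2*R)*(36 + g) = 2*R*(36 + g))
O(j) = -25/296 + j/456 (O(j) = -(75/111 + j/(-57))/8 = -(75*(1/111) + j*(-1/57))/8 = -(25/37 - j/57)/8 = -25/296 + j/456)
O(37 - Y) - (W(-90, 153) - 1*2785) = (-25/296 + (37 - 1*1/20)/456) - (2*(-90)*(36 + 153) - 1*2785) = (-25/296 + (37 - 1/20)/456) - (2*(-90)*189 - 2785) = (-25/296 + (1/456)*(739/20)) - (-34020 - 2785) = (-25/296 + 739/9120) - 1*(-36805) = -1157/337440 + 36805 = 12419478043/337440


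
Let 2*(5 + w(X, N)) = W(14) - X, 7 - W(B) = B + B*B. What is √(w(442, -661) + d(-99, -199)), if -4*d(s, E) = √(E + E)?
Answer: √(-1310 - I*√398)/2 ≈ 0.13779 - 18.097*I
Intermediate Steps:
W(B) = 7 - B - B² (W(B) = 7 - (B + B*B) = 7 - (B + B²) = 7 + (-B - B²) = 7 - B - B²)
d(s, E) = -√2*√E/4 (d(s, E) = -√(E + E)/4 = -√2*√E/4)
w(X, N) = -213/2 - X/2 (w(X, N) = -5 + ((7 - 1*14 - 1*14²) - X)/2 = -5 + ((7 - 14 - 1*196) - X)/2 = -5 + ((7 - 14 - 196) - X)/2 = -5 + (-203 - X)/2 = -5 + (-203/2 - X/2) = -213/2 - X/2)
√(w(442, -661) + d(-99, -199)) = √((-213/2 - ½*442) - √2*√(-199)/4) = √((-213/2 - 221) - √2*I*√199/4) = √(-655/2 - I*√398/4)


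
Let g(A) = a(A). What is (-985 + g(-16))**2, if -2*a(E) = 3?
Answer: 3892729/4 ≈ 9.7318e+5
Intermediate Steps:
a(E) = -3/2 (a(E) = -1/2*3 = -3/2)
g(A) = -3/2
(-985 + g(-16))**2 = (-985 - 3/2)**2 = (-1973/2)**2 = 3892729/4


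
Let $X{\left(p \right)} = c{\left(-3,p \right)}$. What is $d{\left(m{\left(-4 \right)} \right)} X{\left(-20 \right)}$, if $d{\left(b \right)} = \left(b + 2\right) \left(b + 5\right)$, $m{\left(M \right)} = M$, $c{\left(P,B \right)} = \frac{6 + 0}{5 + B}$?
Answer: $\frac{4}{5} \approx 0.8$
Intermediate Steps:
$c{\left(P,B \right)} = \frac{6}{5 + B}$
$d{\left(b \right)} = \left(2 + b\right) \left(5 + b\right)$
$X{\left(p \right)} = \frac{6}{5 + p}$
$d{\left(m{\left(-4 \right)} \right)} X{\left(-20 \right)} = \left(10 + \left(-4\right)^{2} + 7 \left(-4\right)\right) \frac{6}{5 - 20} = \left(10 + 16 - 28\right) \frac{6}{-15} = - 2 \cdot 6 \left(- \frac{1}{15}\right) = \left(-2\right) \left(- \frac{2}{5}\right) = \frac{4}{5}$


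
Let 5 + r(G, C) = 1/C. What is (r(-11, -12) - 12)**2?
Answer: 42025/144 ≈ 291.84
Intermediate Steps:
r(G, C) = -5 + 1/C
(r(-11, -12) - 12)**2 = ((-5 + 1/(-12)) - 12)**2 = ((-5 - 1/12) - 12)**2 = (-61/12 - 12)**2 = (-205/12)**2 = 42025/144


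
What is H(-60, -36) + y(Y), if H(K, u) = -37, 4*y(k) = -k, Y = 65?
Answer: -213/4 ≈ -53.250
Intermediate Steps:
y(k) = -k/4 (y(k) = (-k)/4 = -k/4)
H(-60, -36) + y(Y) = -37 - 1/4*65 = -37 - 65/4 = -213/4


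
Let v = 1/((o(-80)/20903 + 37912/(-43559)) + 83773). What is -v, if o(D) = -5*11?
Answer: -910513777/76275675770340 ≈ -1.1937e-5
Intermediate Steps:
o(D) = -55
v = 910513777/76275675770340 (v = 1/((-55/20903 + 37912/(-43559)) + 83773) = 1/((-55*1/20903 + 37912*(-1/43559)) + 83773) = 1/((-55/20903 - 37912/43559) + 83773) = 1/(-794870281/910513777 + 83773) = 1/(76275675770340/910513777) = 910513777/76275675770340 ≈ 1.1937e-5)
-v = -1*910513777/76275675770340 = -910513777/76275675770340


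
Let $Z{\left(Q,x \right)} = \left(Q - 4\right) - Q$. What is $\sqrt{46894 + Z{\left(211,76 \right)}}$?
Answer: $3 \sqrt{5210} \approx 216.54$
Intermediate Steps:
$Z{\left(Q,x \right)} = -4$ ($Z{\left(Q,x \right)} = \left(-4 + Q\right) - Q = -4$)
$\sqrt{46894 + Z{\left(211,76 \right)}} = \sqrt{46894 - 4} = \sqrt{46890} = 3 \sqrt{5210}$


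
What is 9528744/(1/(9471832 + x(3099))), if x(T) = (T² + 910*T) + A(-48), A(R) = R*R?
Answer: 208660693388088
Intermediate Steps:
A(R) = R²
x(T) = 2304 + T² + 910*T (x(T) = (T² + 910*T) + (-48)² = (T² + 910*T) + 2304 = 2304 + T² + 910*T)
9528744/(1/(9471832 + x(3099))) = 9528744/(1/(9471832 + (2304 + 3099² + 910*3099))) = 9528744/(1/(9471832 + (2304 + 9603801 + 2820090))) = 9528744/(1/(9471832 + 12426195)) = 9528744/(1/21898027) = 9528744*21898027 = 208660693388088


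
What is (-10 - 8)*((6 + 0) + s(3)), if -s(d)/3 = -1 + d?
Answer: 0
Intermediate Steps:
s(d) = 3 - 3*d (s(d) = -3*(-1 + d) = 3 - 3*d)
(-10 - 8)*((6 + 0) + s(3)) = (-10 - 8)*((6 + 0) + (3 - 3*3)) = -18*(6 + (3 - 9)) = -18*(6 - 6) = -18*0 = 0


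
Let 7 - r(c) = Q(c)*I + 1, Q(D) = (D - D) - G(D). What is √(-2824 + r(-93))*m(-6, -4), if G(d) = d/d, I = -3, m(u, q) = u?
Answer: -6*I*√2821 ≈ -318.68*I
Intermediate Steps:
G(d) = 1
Q(D) = -1 (Q(D) = (D - D) - 1*1 = 0 - 1 = -1)
r(c) = 3 (r(c) = 7 - (-1*(-3) + 1) = 7 - (3 + 1) = 7 - 1*4 = 7 - 4 = 3)
√(-2824 + r(-93))*m(-6, -4) = √(-2824 + 3)*(-6) = √(-2821)*(-6) = (I*√2821)*(-6) = -6*I*√2821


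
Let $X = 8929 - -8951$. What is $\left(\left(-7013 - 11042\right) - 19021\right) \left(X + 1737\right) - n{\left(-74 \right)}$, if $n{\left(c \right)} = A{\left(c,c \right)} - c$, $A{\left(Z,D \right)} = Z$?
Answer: $-727319892$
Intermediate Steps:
$X = 17880$ ($X = 8929 + 8951 = 17880$)
$n{\left(c \right)} = 0$ ($n{\left(c \right)} = c - c = 0$)
$\left(\left(-7013 - 11042\right) - 19021\right) \left(X + 1737\right) - n{\left(-74 \right)} = \left(\left(-7013 - 11042\right) - 19021\right) \left(17880 + 1737\right) - 0 = \left(-18055 - 19021\right) 19617 + 0 = \left(-37076\right) 19617 + 0 = -727319892 + 0 = -727319892$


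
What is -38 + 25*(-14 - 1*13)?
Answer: -713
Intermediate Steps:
-38 + 25*(-14 - 1*13) = -38 + 25*(-14 - 13) = -38 + 25*(-27) = -38 - 675 = -713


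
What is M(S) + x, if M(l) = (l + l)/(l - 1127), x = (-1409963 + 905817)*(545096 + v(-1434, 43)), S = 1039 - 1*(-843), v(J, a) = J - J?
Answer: -207480015848316/755 ≈ -2.7481e+11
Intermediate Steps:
v(J, a) = 0
S = 1882 (S = 1039 + 843 = 1882)
x = -274807968016 (x = (-1409963 + 905817)*(545096 + 0) = -504146*545096 = -274807968016)
M(l) = 2*l/(-1127 + l) (M(l) = (2*l)/(-1127 + l) = 2*l/(-1127 + l))
M(S) + x = 2*1882/(-1127 + 1882) - 274807968016 = 2*1882/755 - 274807968016 = 2*1882*(1/755) - 274807968016 = 3764/755 - 274807968016 = -207480015848316/755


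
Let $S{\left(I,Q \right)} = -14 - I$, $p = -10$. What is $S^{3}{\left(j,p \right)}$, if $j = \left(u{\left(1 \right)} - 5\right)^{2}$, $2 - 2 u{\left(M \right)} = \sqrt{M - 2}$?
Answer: $- \frac{1593767}{64} - \frac{42227 i}{4} \approx -24903.0 - 10557.0 i$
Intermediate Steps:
$u{\left(M \right)} = 1 - \frac{\sqrt{-2 + M}}{2}$ ($u{\left(M \right)} = 1 - \frac{\sqrt{M - 2}}{2} = 1 - \frac{\sqrt{-2 + M}}{2}$)
$j = \left(-4 - \frac{i}{2}\right)^{2}$ ($j = \left(\left(1 - \frac{\sqrt{-2 + 1}}{2}\right) - 5\right)^{2} = \left(\left(1 - \frac{\sqrt{-1}}{2}\right) - 5\right)^{2} = \left(\left(1 - \frac{i}{2}\right) - 5\right)^{2} = \left(-4 - \frac{i}{2}\right)^{2} \approx 15.75 + 4.0 i$)
$S^{3}{\left(j,p \right)} = \left(-14 - \frac{\left(8 + i\right)^{2}}{4}\right)^{3}$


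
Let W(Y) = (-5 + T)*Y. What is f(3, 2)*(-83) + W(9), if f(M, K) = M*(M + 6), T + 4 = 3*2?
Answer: -2268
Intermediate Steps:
T = 2 (T = -4 + 3*2 = -4 + 6 = 2)
f(M, K) = M*(6 + M)
W(Y) = -3*Y (W(Y) = (-5 + 2)*Y = -3*Y)
f(3, 2)*(-83) + W(9) = (3*(6 + 3))*(-83) - 3*9 = (3*9)*(-83) - 27 = 27*(-83) - 27 = -2241 - 27 = -2268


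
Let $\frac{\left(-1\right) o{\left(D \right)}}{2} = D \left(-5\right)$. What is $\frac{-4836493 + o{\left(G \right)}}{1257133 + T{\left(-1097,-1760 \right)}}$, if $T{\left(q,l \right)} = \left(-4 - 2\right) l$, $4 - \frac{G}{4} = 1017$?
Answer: $- \frac{4877013}{1267693} \approx -3.8472$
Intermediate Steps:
$G = -4052$ ($G = 16 - 4068 = -4052$)
$T{\left(q,l \right)} = - 6 l$
$o{\left(D \right)} = 10 D$ ($o{\left(D \right)} = - 2 D \left(-5\right) = - 2 \left(- 5 D\right) = 10 D$)
$\frac{-4836493 + o{\left(G \right)}}{1257133 + T{\left(-1097,-1760 \right)}} = \frac{-4836493 + 10 \left(-4052\right)}{1257133 - -10560} = \frac{-4836493 - 40520}{1257133 + 10560} = - \frac{4877013}{1267693}$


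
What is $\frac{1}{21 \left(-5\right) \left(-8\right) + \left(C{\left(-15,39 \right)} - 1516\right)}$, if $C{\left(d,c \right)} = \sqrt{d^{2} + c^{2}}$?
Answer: $- \frac{338}{227615} - \frac{3 \sqrt{194}}{455230} \approx -0.0015768$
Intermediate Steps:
$C{\left(d,c \right)} = \sqrt{c^{2} + d^{2}}$
$\frac{1}{21 \left(-5\right) \left(-8\right) + \left(C{\left(-15,39 \right)} - 1516\right)} = \frac{1}{21 \left(-5\right) \left(-8\right) - \left(1516 - \sqrt{39^{2} + \left(-15\right)^{2}}\right)} = \frac{1}{\left(-105\right) \left(-8\right) - \left(1516 - \sqrt{1521 + 225}\right)} = \frac{1}{840 - \left(1516 - \sqrt{1746}\right)} = \frac{1}{840 - \left(1516 - 3 \sqrt{194}\right)} = \frac{1}{-676 + 3 \sqrt{194}}$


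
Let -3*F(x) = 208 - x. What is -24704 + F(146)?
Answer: -74174/3 ≈ -24725.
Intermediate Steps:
F(x) = -208/3 + x/3 (F(x) = -(208 - x)/3 = -208/3 + x/3)
-24704 + F(146) = -24704 + (-208/3 + (⅓)*146) = -24704 + (-208/3 + 146/3) = -24704 - 62/3 = -74174/3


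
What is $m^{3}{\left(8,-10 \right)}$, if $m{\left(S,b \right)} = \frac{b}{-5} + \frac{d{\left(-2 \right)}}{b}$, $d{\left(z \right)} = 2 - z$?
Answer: $\frac{512}{125} \approx 4.096$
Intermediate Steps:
$m{\left(S,b \right)} = \frac{4}{b} - \frac{b}{5}$ ($m{\left(S,b \right)} = \frac{b}{-5} + \frac{2 - -2}{b} = b \left(- \frac{1}{5}\right) + \frac{2 + 2}{b} = - \frac{b}{5} + \frac{4}{b} = \frac{4}{b} - \frac{b}{5}$)
$m^{3}{\left(8,-10 \right)} = \left(\frac{4}{-10} - -2\right)^{3} = \left(4 \left(- \frac{1}{10}\right) + 2\right)^{3} = \left(- \frac{2}{5} + 2\right)^{3} = \left(\frac{8}{5}\right)^{3} = \frac{512}{125}$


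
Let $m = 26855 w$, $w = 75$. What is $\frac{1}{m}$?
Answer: $\frac{1}{2014125} \approx 4.9649 \cdot 10^{-7}$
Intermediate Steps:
$m = 2014125$ ($m = 26855 \cdot 75 = 2014125$)
$\frac{1}{m} = \frac{1}{2014125}$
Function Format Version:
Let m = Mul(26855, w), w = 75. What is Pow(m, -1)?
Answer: Rational(1, 2014125) ≈ 4.9649e-7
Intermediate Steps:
m = 2014125 (m = Mul(26855, 75) = 2014125)
Pow(m, -1) = Pow(2014125, -1) = Rational(1, 2014125)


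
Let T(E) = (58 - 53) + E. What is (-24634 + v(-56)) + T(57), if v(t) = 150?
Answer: -24422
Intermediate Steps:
T(E) = 5 + E
(-24634 + v(-56)) + T(57) = (-24634 + 150) + (5 + 57) = -24484 + 62 = -24422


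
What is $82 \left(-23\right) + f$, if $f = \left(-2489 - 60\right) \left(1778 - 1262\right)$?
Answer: $-1317170$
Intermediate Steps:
$f = -1315284$ ($f = \left(-2549\right) 516 = -1315284$)
$82 \left(-23\right) + f = 82 \left(-23\right) - 1315284 = -1886 - 1315284 = -1317170$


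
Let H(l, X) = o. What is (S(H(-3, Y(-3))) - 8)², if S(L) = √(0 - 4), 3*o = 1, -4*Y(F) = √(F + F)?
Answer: 60 - 32*I ≈ 60.0 - 32.0*I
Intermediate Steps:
Y(F) = -√2*√F/4 (Y(F) = -√(F + F)/4 = -√2*√F/4)
o = ⅓ (o = (⅓)*1 = ⅓ ≈ 0.33333)
H(l, X) = ⅓
S(L) = 2*I (S(L) = √(-4) = 2*I)
(S(H(-3, Y(-3))) - 8)² = (2*I - 8)² = (-8 + 2*I)²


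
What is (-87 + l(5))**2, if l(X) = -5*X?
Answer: 12544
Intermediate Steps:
(-87 + l(5))**2 = (-87 - 5*5)**2 = (-87 - 25)**2 = (-112)**2 = 12544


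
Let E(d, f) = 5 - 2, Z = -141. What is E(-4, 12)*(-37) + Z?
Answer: -252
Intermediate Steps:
E(d, f) = 3
E(-4, 12)*(-37) + Z = 3*(-37) - 141 = -111 - 141 = -252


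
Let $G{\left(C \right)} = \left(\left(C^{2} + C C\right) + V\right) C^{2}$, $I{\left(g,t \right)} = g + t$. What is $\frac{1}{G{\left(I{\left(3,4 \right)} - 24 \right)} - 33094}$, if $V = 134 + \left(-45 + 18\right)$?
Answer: $\frac{1}{164871} \approx 6.0653 \cdot 10^{-6}$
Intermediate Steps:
$V = 107$ ($V = 134 - 27 = 107$)
$G{\left(C \right)} = C^{2} \left(107 + 2 C^{2}\right)$ ($G{\left(C \right)} = \left(\left(C^{2} + C C\right) + 107\right) C^{2} = \left(\left(C^{2} + C^{2}\right) + 107\right) C^{2} = \left(2 C^{2} + 107\right) C^{2} = \left(107 + 2 C^{2}\right) C^{2} = C^{2} \left(107 + 2 C^{2}\right)$)
$\frac{1}{G{\left(I{\left(3,4 \right)} - 24 \right)} - 33094} = \frac{1}{\left(\left(3 + 4\right) - 24\right)^{2} \left(107 + 2 \left(\left(3 + 4\right) - 24\right)^{2}\right) - 33094} = \frac{1}{\left(7 - 24\right)^{2} \left(107 + 2 \left(7 - 24\right)^{2}\right) - 33094} = \frac{1}{\left(-17\right)^{2} \left(107 + 2 \left(-17\right)^{2}\right) - 33094} = \frac{1}{289 \left(107 + 2 \cdot 289\right) - 33094} = \frac{1}{289 \left(107 + 578\right) - 33094} = \frac{1}{289 \cdot 685 - 33094} = \frac{1}{197965 - 33094} = \frac{1}{164871}$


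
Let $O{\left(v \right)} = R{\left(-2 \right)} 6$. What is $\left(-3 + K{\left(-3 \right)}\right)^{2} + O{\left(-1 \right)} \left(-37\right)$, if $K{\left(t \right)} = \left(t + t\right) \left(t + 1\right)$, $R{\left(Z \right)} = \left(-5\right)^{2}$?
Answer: $-5469$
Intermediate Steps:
$R{\left(Z \right)} = 25$
$K{\left(t \right)} = 2 t \left(1 + t\right)$
$O{\left(v \right)} = 150$ ($O{\left(v \right)} = 25 \cdot 6 = 150$)
$\left(-3 + K{\left(-3 \right)}\right)^{2} + O{\left(-1 \right)} \left(-37\right) = \left(-3 + 2 \left(-3\right) \left(1 - 3\right)\right)^{2} + 150 \left(-37\right) = \left(-3 + 2 \left(-3\right) \left(-2\right)\right)^{2} - 5550 = \left(-3 + 12\right)^{2} - 5550 = 9^{2} - 5550 = 81 - 5550 = -5469$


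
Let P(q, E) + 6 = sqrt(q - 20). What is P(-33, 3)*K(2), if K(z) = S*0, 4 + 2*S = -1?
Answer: 0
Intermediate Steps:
S = -5/2 (S = -2 + (1/2)*(-1) = -2 - 1/2 = -5/2 ≈ -2.5000)
K(z) = 0 (K(z) = -5/2*0 = 0)
P(q, E) = -6 + sqrt(-20 + q) (P(q, E) = -6 + sqrt(q - 20) = -6 + sqrt(-20 + q))
P(-33, 3)*K(2) = (-6 + sqrt(-20 - 33))*0 = (-6 + sqrt(-53))*0 = (-6 + I*sqrt(53))*0 = 0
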